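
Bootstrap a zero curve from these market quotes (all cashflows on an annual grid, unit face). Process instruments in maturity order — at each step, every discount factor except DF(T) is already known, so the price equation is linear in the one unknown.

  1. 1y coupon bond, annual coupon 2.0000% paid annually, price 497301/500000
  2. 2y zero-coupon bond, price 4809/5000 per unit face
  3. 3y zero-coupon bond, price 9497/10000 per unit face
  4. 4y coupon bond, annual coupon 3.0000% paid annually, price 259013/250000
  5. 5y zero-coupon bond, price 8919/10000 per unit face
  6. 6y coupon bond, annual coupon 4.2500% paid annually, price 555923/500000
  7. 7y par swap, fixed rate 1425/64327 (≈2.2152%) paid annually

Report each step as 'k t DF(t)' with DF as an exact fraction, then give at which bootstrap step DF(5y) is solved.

step 1 [1y] bond c/1=1/50: DF=(497301/500000 − 1/50·(0))/(1+1/50) = 9751/10000 ≈ 0.975100
step 2 [2y] zero: DF = P = 4809/5000 ≈ 0.961800
step 3 [3y] zero: DF = P = 9497/10000 ≈ 0.949700
step 4 [4y] bond c/1=3/100: DF=(259013/250000 − 3/100·(0.975100+0.961800+0.949700))/(1+3/100) = 4609/5000 ≈ 0.921800
step 5 [5y] zero: DF = P = 8919/10000 ≈ 0.891900
step 6 [6y] bond c/1=17/400: DF=(555923/500000 − 17/400·(0.975100+0.961800+0.949700+0.921800+0.891900))/(1+17/400) = 8749/10000 ≈ 0.874900
step 7 [7y] swap r/1=1425/64327: DF=(1 − 1425/64327·(0.975100+0.961800+0.949700+0.921800+0.891900+0.874900))/(1+1425/64327) = 343/400 ≈ 0.857500

1 1 9751/10000
2 2 4809/5000
3 3 9497/10000
4 4 4609/5000
5 5 8919/10000
6 6 8749/10000
7 7 343/400
DF(5y) is solved at step 5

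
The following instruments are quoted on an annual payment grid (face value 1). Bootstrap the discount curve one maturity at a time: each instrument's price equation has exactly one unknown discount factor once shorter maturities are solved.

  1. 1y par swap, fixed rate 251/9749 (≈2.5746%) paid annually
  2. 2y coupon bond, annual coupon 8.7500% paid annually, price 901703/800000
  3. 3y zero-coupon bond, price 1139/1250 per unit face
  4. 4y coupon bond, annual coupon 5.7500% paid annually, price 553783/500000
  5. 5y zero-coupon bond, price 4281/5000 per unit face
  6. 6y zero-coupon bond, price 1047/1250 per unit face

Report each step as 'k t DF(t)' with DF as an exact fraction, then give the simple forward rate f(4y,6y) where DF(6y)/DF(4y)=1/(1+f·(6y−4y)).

step 1 [1y] swap r/1=251/9749: DF=(1 − 251/9749·(0))/(1+251/9749) = 9749/10000 ≈ 0.974900
step 2 [2y] bond c/1=7/80: DF=(901703/800000 − 7/80·(0.974900))/(1+7/80) = 479/500 ≈ 0.958000
step 3 [3y] zero: DF = P = 1139/1250 ≈ 0.911200
step 4 [4y] bond c/1=23/400: DF=(553783/500000 − 23/400·(0.974900+0.958000+0.911200))/(1+23/400) = 8927/10000 ≈ 0.892700
step 5 [5y] zero: DF = P = 4281/5000 ≈ 0.856200
step 6 [6y] zero: DF = P = 1047/1250 ≈ 0.837600

1 1 9749/10000
2 2 479/500
3 3 1139/1250
4 4 8927/10000
5 5 4281/5000
6 6 1047/1250
f(4y,6y) = ((8927/10000)/(1047/1250) − 1)/(2) = 551/16752 ≈ 3.2892%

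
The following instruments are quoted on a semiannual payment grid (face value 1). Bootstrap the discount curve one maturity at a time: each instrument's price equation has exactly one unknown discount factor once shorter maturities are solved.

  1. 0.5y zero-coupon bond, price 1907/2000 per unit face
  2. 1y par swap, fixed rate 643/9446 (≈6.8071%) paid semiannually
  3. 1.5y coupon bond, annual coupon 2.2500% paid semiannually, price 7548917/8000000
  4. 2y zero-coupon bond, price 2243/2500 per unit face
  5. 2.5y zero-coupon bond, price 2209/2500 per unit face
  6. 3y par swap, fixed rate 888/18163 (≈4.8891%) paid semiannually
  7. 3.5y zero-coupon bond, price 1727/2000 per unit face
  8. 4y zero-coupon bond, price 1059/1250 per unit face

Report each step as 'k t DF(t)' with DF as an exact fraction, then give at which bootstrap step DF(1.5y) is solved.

1 1/2 1907/2000
2 1 9357/10000
3 3/2 9121/10000
4 2 2243/2500
5 5/2 2209/2500
6 3 2167/2500
7 7/2 1727/2000
8 4 1059/1250
DF(1.5y) is solved at step 3

step 1 [0.5y] zero: DF = P = 1907/2000 ≈ 0.953500
step 2 [1y] swap r/2=643/18892: DF=(1 − 643/18892·(0.953500))/(1+643/18892) = 9357/10000 ≈ 0.935700
step 3 [1.5y] bond c/2=9/800: DF=(7548917/8000000 − 9/800·(0.953500+0.935700))/(1+9/800) = 9121/10000 ≈ 0.912100
step 4 [2y] zero: DF = P = 2243/2500 ≈ 0.897200
step 5 [2.5y] zero: DF = P = 2209/2500 ≈ 0.883600
step 6 [3y] swap r/2=444/18163: DF=(1 − 444/18163·(0.953500+0.935700+0.912100+0.897200+0.883600))/(1+444/18163) = 2167/2500 ≈ 0.866800
step 7 [3.5y] zero: DF = P = 1727/2000 ≈ 0.863500
step 8 [4y] zero: DF = P = 1059/1250 ≈ 0.847200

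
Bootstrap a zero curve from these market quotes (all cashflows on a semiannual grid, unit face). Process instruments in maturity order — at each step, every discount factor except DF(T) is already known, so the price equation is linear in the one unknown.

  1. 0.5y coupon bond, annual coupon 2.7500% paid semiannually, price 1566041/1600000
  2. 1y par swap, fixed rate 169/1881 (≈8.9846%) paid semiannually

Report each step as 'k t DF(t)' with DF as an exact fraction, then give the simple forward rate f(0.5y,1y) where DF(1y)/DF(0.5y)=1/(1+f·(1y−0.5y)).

1 1/2 1931/2000
2 1 1831/2000
f(0.5y,1y) = ((1931/2000)/(1831/2000) − 1)/(1/2) = 200/1831 ≈ 10.9230%

step 1 [0.5y] bond c/2=11/800: DF=(1566041/1600000 − 11/800·(0))/(1+11/800) = 1931/2000 ≈ 0.965500
step 2 [1y] swap r/2=169/3762: DF=(1 − 169/3762·(0.965500))/(1+169/3762) = 1831/2000 ≈ 0.915500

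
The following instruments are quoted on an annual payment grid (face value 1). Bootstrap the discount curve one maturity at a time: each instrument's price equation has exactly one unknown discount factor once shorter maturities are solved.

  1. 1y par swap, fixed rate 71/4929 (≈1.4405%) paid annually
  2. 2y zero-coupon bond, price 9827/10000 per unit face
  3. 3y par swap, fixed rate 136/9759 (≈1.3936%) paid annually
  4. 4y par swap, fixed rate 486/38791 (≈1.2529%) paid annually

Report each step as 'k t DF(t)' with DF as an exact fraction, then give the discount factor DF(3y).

1 1 4929/5000
2 2 9827/10000
3 3 1199/1250
4 4 4757/5000
DF(3y) = 1199/1250 ≈ 0.959200

step 1 [1y] swap r/1=71/4929: DF=(1 − 71/4929·(0))/(1+71/4929) = 4929/5000 ≈ 0.985800
step 2 [2y] zero: DF = P = 9827/10000 ≈ 0.982700
step 3 [3y] swap r/1=136/9759: DF=(1 − 136/9759·(0.985800+0.982700))/(1+136/9759) = 1199/1250 ≈ 0.959200
step 4 [4y] swap r/1=486/38791: DF=(1 − 486/38791·(0.985800+0.982700+0.959200))/(1+486/38791) = 4757/5000 ≈ 0.951400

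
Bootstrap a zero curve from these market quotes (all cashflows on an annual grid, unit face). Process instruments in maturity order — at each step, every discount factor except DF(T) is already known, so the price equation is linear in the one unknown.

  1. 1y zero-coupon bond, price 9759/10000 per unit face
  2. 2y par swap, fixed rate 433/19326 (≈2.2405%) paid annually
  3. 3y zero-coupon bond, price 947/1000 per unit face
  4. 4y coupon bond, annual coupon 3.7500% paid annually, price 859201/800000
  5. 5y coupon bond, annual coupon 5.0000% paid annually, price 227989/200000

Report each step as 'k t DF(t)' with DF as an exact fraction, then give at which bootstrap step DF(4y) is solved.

1 1 9759/10000
2 2 9567/10000
3 3 947/1000
4 4 9311/10000
5 5 4521/5000
DF(4y) is solved at step 4

step 1 [1y] zero: DF = P = 9759/10000 ≈ 0.975900
step 2 [2y] swap r/1=433/19326: DF=(1 − 433/19326·(0.975900))/(1+433/19326) = 9567/10000 ≈ 0.956700
step 3 [3y] zero: DF = P = 947/1000 ≈ 0.947000
step 4 [4y] bond c/1=3/80: DF=(859201/800000 − 3/80·(0.975900+0.956700+0.947000))/(1+3/80) = 9311/10000 ≈ 0.931100
step 5 [5y] bond c/1=1/20: DF=(227989/200000 − 1/20·(0.975900+0.956700+0.947000+0.931100))/(1+1/20) = 4521/5000 ≈ 0.904200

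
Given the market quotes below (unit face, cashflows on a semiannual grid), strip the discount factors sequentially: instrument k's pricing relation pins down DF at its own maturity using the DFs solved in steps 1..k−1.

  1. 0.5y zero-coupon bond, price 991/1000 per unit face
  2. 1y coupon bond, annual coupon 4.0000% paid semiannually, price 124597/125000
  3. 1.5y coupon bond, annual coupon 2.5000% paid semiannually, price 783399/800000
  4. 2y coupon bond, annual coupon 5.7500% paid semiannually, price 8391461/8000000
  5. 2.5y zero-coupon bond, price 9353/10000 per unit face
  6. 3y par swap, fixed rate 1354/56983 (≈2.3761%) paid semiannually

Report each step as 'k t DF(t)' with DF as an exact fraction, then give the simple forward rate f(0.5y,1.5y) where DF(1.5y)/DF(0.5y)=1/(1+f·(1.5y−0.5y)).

step 1 [0.5y] zero: DF = P = 991/1000 ≈ 0.991000
step 2 [1y] bond c/2=1/50: DF=(124597/125000 − 1/50·(0.991000))/(1+1/50) = 4789/5000 ≈ 0.957800
step 3 [1.5y] bond c/2=1/80: DF=(783399/800000 − 1/80·(0.991000+0.957800))/(1+1/80) = 9431/10000 ≈ 0.943100
step 4 [2y] bond c/2=23/800: DF=(8391461/8000000 − 23/800·(0.991000+0.957800+0.943100))/(1+23/800) = 2347/2500 ≈ 0.938800
step 5 [2.5y] zero: DF = P = 9353/10000 ≈ 0.935300
step 6 [3y] swap r/2=677/56983: DF=(1 − 677/56983·(0.991000+0.957800+0.943100+0.938800+0.935300))/(1+677/56983) = 9323/10000 ≈ 0.932300

1 1/2 991/1000
2 1 4789/5000
3 3/2 9431/10000
4 2 2347/2500
5 5/2 9353/10000
6 3 9323/10000
f(0.5y,1.5y) = ((991/1000)/(9431/10000) − 1)/(1) = 479/9431 ≈ 5.0790%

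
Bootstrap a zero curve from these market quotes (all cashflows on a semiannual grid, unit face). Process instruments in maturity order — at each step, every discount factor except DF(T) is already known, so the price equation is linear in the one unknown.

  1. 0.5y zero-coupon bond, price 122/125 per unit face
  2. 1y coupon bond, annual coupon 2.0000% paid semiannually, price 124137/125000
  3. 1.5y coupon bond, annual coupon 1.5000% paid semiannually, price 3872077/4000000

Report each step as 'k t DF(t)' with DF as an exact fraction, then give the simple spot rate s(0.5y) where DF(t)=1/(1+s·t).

1 1/2 122/125
2 1 1217/1250
3 3/2 9463/10000
s(0.5y) = (1/(122/125) − 1)/(1/2) = 3/61 ≈ 4.9180%

step 1 [0.5y] zero: DF = P = 122/125 ≈ 0.976000
step 2 [1y] bond c/2=1/100: DF=(124137/125000 − 1/100·(0.976000))/(1+1/100) = 1217/1250 ≈ 0.973600
step 3 [1.5y] bond c/2=3/400: DF=(3872077/4000000 − 3/400·(0.976000+0.973600))/(1+3/400) = 9463/10000 ≈ 0.946300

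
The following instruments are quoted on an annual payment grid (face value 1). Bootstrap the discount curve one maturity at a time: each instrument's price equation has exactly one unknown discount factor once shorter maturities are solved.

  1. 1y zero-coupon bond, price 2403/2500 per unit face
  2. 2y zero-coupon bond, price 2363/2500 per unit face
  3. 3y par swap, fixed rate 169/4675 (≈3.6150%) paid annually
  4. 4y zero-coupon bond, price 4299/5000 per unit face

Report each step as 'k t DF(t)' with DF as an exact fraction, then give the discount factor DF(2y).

1 1 2403/2500
2 2 2363/2500
3 3 4493/5000
4 4 4299/5000
DF(2y) = 2363/2500 ≈ 0.945200

step 1 [1y] zero: DF = P = 2403/2500 ≈ 0.961200
step 2 [2y] zero: DF = P = 2363/2500 ≈ 0.945200
step 3 [3y] swap r/1=169/4675: DF=(1 − 169/4675·(0.961200+0.945200))/(1+169/4675) = 4493/5000 ≈ 0.898600
step 4 [4y] zero: DF = P = 4299/5000 ≈ 0.859800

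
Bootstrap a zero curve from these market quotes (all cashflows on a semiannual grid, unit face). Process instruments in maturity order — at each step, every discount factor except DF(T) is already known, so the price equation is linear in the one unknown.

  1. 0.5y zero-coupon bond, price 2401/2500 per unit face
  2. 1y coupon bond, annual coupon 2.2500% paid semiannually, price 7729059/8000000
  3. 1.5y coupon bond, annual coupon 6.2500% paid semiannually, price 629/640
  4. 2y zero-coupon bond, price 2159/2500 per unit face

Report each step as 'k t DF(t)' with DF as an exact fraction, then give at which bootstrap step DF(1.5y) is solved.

1 1/2 2401/2500
2 1 9447/10000
3 3/2 8953/10000
4 2 2159/2500
DF(1.5y) is solved at step 3

step 1 [0.5y] zero: DF = P = 2401/2500 ≈ 0.960400
step 2 [1y] bond c/2=9/800: DF=(7729059/8000000 − 9/800·(0.960400))/(1+9/800) = 9447/10000 ≈ 0.944700
step 3 [1.5y] bond c/2=1/32: DF=(629/640 − 1/32·(0.960400+0.944700))/(1+1/32) = 8953/10000 ≈ 0.895300
step 4 [2y] zero: DF = P = 2159/2500 ≈ 0.863600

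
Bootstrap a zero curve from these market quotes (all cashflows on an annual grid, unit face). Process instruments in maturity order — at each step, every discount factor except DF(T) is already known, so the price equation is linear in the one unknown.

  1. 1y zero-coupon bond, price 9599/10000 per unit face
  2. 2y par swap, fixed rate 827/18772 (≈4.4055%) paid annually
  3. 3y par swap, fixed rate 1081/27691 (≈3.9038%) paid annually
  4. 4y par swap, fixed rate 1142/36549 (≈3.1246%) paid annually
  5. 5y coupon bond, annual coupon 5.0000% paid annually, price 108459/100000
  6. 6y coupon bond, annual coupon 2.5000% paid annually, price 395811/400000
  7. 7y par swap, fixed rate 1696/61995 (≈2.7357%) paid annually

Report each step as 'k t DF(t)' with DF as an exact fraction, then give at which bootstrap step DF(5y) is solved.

1 1 9599/10000
2 2 9173/10000
3 3 8919/10000
4 4 4429/5000
5 5 8589/10000
6 6 8553/10000
7 7 519/625
DF(5y) is solved at step 5

step 1 [1y] zero: DF = P = 9599/10000 ≈ 0.959900
step 2 [2y] swap r/1=827/18772: DF=(1 − 827/18772·(0.959900))/(1+827/18772) = 9173/10000 ≈ 0.917300
step 3 [3y] swap r/1=1081/27691: DF=(1 − 1081/27691·(0.959900+0.917300))/(1+1081/27691) = 8919/10000 ≈ 0.891900
step 4 [4y] swap r/1=1142/36549: DF=(1 − 1142/36549·(0.959900+0.917300+0.891900))/(1+1142/36549) = 4429/5000 ≈ 0.885800
step 5 [5y] bond c/1=1/20: DF=(108459/100000 − 1/20·(0.959900+0.917300+0.891900+0.885800))/(1+1/20) = 8589/10000 ≈ 0.858900
step 6 [6y] bond c/1=1/40: DF=(395811/400000 − 1/40·(0.959900+0.917300+0.891900+0.885800+0.858900))/(1+1/40) = 8553/10000 ≈ 0.855300
step 7 [7y] swap r/1=1696/61995: DF=(1 − 1696/61995·(0.959900+0.917300+0.891900+0.885800+0.858900+0.855300))/(1+1696/61995) = 519/625 ≈ 0.830400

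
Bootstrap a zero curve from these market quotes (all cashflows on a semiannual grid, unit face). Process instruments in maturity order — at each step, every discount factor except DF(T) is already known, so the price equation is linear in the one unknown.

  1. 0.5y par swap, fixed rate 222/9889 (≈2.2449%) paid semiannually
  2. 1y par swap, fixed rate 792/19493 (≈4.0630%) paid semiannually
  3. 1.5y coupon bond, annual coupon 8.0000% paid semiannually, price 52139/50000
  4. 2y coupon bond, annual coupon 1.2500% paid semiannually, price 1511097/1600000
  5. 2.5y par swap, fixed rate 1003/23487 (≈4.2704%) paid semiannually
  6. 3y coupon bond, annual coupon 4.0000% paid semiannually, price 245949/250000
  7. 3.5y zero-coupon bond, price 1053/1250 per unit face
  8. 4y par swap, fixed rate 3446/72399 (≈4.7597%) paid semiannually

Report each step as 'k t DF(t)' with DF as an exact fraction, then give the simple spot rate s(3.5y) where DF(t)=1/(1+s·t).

step 1 [0.5y] swap r/2=111/9889: DF=(1 − 111/9889·(0))/(1+111/9889) = 9889/10000 ≈ 0.988900
step 2 [1y] swap r/2=396/19493: DF=(1 − 396/19493·(0.988900))/(1+396/19493) = 2401/2500 ≈ 0.960400
step 3 [1.5y] bond c/2=1/25: DF=(52139/50000 − 1/25·(0.988900+0.960400))/(1+1/25) = 9277/10000 ≈ 0.927700
step 4 [2y] bond c/2=1/160: DF=(1511097/1600000 − 1/160·(0.988900+0.960400+0.927700))/(1+1/160) = 9207/10000 ≈ 0.920700
step 5 [2.5y] swap r/2=1003/46974: DF=(1 − 1003/46974·(0.988900+0.960400+0.927700+0.920700))/(1+1003/46974) = 8997/10000 ≈ 0.899700
step 6 [3y] bond c/2=1/50: DF=(245949/250000 − 1/50·(0.988900+0.960400+0.927700+0.920700+0.899700))/(1+1/50) = 2181/2500 ≈ 0.872400
step 7 [3.5y] zero: DF = P = 1053/1250 ≈ 0.842400
step 8 [4y] swap r/2=1723/72399: DF=(1 − 1723/72399·(0.988900+0.960400+0.927700+0.920700+0.899700+0.872400+0.842400))/(1+1723/72399) = 8277/10000 ≈ 0.827700

1 1/2 9889/10000
2 1 2401/2500
3 3/2 9277/10000
4 2 9207/10000
5 5/2 8997/10000
6 3 2181/2500
7 7/2 1053/1250
8 4 8277/10000
s(3.5y) = (1/(1053/1250) − 1)/(7/2) = 394/7371 ≈ 5.3453%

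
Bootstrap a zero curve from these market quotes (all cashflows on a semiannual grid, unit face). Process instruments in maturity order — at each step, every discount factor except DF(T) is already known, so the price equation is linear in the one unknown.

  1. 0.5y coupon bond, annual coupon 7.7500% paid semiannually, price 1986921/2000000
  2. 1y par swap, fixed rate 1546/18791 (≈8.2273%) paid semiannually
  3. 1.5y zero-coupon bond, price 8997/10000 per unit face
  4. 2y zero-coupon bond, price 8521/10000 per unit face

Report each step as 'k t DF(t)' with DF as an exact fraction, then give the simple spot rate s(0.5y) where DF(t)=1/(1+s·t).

step 1 [0.5y] bond c/2=31/800: DF=(1986921/2000000 − 31/800·(0))/(1+31/800) = 2391/2500 ≈ 0.956400
step 2 [1y] swap r/2=773/18791: DF=(1 − 773/18791·(0.956400))/(1+773/18791) = 9227/10000 ≈ 0.922700
step 3 [1.5y] zero: DF = P = 8997/10000 ≈ 0.899700
step 4 [2y] zero: DF = P = 8521/10000 ≈ 0.852100

1 1/2 2391/2500
2 1 9227/10000
3 3/2 8997/10000
4 2 8521/10000
s(0.5y) = (1/(2391/2500) − 1)/(1/2) = 218/2391 ≈ 9.1175%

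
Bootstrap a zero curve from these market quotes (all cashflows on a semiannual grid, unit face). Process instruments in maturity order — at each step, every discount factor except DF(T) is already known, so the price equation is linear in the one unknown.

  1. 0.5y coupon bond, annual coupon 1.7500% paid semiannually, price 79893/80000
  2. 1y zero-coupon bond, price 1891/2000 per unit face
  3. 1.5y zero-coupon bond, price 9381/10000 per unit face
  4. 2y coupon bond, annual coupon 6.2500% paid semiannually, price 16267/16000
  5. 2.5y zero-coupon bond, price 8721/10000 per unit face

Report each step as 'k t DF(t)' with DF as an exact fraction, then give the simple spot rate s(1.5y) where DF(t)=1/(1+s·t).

step 1 [0.5y] bond c/2=7/800: DF=(79893/80000 − 7/800·(0))/(1+7/800) = 99/100 ≈ 0.990000
step 2 [1y] zero: DF = P = 1891/2000 ≈ 0.945500
step 3 [1.5y] zero: DF = P = 9381/10000 ≈ 0.938100
step 4 [2y] bond c/2=1/32: DF=(16267/16000 − 1/32·(0.990000+0.945500+0.938100))/(1+1/32) = 2247/2500 ≈ 0.898800
step 5 [2.5y] zero: DF = P = 8721/10000 ≈ 0.872100

1 1/2 99/100
2 1 1891/2000
3 3/2 9381/10000
4 2 2247/2500
5 5/2 8721/10000
s(1.5y) = (1/(9381/10000) − 1)/(3/2) = 1238/28143 ≈ 4.3990%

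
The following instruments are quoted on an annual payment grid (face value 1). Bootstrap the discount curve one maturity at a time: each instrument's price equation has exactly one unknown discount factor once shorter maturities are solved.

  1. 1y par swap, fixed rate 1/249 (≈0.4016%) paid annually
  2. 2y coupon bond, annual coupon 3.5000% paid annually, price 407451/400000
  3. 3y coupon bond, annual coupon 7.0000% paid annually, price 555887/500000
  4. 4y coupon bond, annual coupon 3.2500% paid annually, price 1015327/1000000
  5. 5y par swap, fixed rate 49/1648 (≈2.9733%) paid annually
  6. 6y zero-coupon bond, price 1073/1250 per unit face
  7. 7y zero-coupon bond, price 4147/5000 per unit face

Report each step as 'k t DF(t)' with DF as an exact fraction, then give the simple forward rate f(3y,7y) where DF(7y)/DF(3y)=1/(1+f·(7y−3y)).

step 1 [1y] swap r/1=1/249: DF=(1 − 1/249·(0))/(1+1/249) = 249/250 ≈ 0.996000
step 2 [2y] bond c/1=7/200: DF=(407451/400000 − 7/200·(0.996000))/(1+7/200) = 1901/2000 ≈ 0.950500
step 3 [3y] bond c/1=7/100: DF=(555887/500000 − 7/100·(0.996000+0.950500))/(1+7/100) = 9117/10000 ≈ 0.911700
step 4 [4y] bond c/1=13/400: DF=(1015327/1000000 − 13/400·(0.996000+0.950500+0.911700))/(1+13/400) = 4467/5000 ≈ 0.893400
step 5 [5y] swap r/1=49/1648: DF=(1 − 49/1648·(0.996000+0.950500+0.911700+0.893400))/(1+49/1648) = 2157/2500 ≈ 0.862800
step 6 [6y] zero: DF = P = 1073/1250 ≈ 0.858400
step 7 [7y] zero: DF = P = 4147/5000 ≈ 0.829400

1 1 249/250
2 2 1901/2000
3 3 9117/10000
4 4 4467/5000
5 5 2157/2500
6 6 1073/1250
7 7 4147/5000
f(3y,7y) = ((9117/10000)/(4147/5000) − 1)/(4) = 823/33176 ≈ 2.4807%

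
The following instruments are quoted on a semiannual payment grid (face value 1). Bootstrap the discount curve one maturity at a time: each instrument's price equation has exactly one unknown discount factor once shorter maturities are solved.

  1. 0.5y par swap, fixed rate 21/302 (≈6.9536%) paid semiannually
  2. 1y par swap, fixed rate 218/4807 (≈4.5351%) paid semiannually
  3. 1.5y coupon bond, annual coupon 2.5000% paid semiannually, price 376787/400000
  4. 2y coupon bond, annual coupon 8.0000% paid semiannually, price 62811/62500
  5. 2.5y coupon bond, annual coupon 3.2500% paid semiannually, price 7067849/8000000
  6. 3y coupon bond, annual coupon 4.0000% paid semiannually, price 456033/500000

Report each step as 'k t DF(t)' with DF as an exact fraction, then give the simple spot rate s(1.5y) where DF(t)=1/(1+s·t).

step 1 [0.5y] swap r/2=21/604: DF=(1 − 21/604·(0))/(1+21/604) = 604/625 ≈ 0.966400
step 2 [1y] swap r/2=109/4807: DF=(1 − 109/4807·(0.966400))/(1+109/4807) = 2391/2500 ≈ 0.956400
step 3 [1.5y] bond c/2=1/80: DF=(376787/400000 − 1/80·(0.966400+0.956400))/(1+1/80) = 4533/5000 ≈ 0.906600
step 4 [2y] bond c/2=1/25: DF=(62811/62500 − 1/25·(0.966400+0.956400+0.906600))/(1+1/25) = 343/400 ≈ 0.857500
step 5 [2.5y] bond c/2=13/800: DF=(7067849/8000000 − 13/800·(0.966400+0.956400+0.906600+0.857500))/(1+13/800) = 1013/1250 ≈ 0.810400
step 6 [3y] bond c/2=1/50: DF=(456033/500000 − 1/50·(0.966400+0.956400+0.906600+0.857500+0.810400))/(1+1/50) = 403/500 ≈ 0.806000

1 1/2 604/625
2 1 2391/2500
3 3/2 4533/5000
4 2 343/400
5 5/2 1013/1250
6 3 403/500
s(1.5y) = (1/(4533/5000) − 1)/(3/2) = 934/13599 ≈ 6.8682%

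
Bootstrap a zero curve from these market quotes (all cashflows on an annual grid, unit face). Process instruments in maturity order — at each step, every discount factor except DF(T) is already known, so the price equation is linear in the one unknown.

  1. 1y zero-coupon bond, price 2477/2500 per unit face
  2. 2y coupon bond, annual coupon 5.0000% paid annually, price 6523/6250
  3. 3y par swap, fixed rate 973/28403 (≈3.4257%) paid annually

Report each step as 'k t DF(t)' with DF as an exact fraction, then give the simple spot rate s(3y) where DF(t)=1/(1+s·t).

1 1 2477/2500
2 2 2367/2500
3 3 9027/10000
s(3y) = (1/(9027/10000) − 1)/(3) = 973/27081 ≈ 3.5929%

step 1 [1y] zero: DF = P = 2477/2500 ≈ 0.990800
step 2 [2y] bond c/1=1/20: DF=(6523/6250 − 1/20·(0.990800))/(1+1/20) = 2367/2500 ≈ 0.946800
step 3 [3y] swap r/1=973/28403: DF=(1 − 973/28403·(0.990800+0.946800))/(1+973/28403) = 9027/10000 ≈ 0.902700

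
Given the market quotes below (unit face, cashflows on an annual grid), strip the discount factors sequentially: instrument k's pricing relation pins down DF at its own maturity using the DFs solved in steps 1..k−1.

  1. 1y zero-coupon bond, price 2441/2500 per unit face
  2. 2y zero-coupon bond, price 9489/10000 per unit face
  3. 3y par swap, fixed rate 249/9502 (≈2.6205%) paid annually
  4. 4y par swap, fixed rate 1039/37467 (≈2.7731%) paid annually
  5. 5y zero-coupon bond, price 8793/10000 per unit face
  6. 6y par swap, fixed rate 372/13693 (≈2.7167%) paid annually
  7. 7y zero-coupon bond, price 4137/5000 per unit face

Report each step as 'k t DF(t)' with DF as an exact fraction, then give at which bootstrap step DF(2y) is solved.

step 1 [1y] zero: DF = P = 2441/2500 ≈ 0.976400
step 2 [2y] zero: DF = P = 9489/10000 ≈ 0.948900
step 3 [3y] swap r/1=249/9502: DF=(1 − 249/9502·(0.976400+0.948900))/(1+249/9502) = 9253/10000 ≈ 0.925300
step 4 [4y] swap r/1=1039/37467: DF=(1 − 1039/37467·(0.976400+0.948900+0.925300))/(1+1039/37467) = 8961/10000 ≈ 0.896100
step 5 [5y] zero: DF = P = 8793/10000 ≈ 0.879300
step 6 [6y] swap r/1=372/13693: DF=(1 − 372/13693·(0.976400+0.948900+0.925300+0.896100+0.879300))/(1+372/13693) = 532/625 ≈ 0.851200
step 7 [7y] zero: DF = P = 4137/5000 ≈ 0.827400

1 1 2441/2500
2 2 9489/10000
3 3 9253/10000
4 4 8961/10000
5 5 8793/10000
6 6 532/625
7 7 4137/5000
DF(2y) is solved at step 2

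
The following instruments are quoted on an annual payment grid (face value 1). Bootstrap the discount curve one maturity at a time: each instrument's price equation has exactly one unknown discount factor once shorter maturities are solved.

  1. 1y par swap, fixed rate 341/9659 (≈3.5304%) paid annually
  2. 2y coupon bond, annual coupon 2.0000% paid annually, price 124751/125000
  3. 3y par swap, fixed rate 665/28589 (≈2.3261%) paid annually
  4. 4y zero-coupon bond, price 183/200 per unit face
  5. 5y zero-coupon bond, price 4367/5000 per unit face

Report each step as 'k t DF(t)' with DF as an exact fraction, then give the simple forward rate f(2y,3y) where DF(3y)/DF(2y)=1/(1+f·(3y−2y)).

step 1 [1y] swap r/1=341/9659: DF=(1 − 341/9659·(0))/(1+341/9659) = 9659/10000 ≈ 0.965900
step 2 [2y] bond c/1=1/50: DF=(124751/125000 − 1/50·(0.965900))/(1+1/50) = 1919/2000 ≈ 0.959500
step 3 [3y] swap r/1=665/28589: DF=(1 − 665/28589·(0.965900+0.959500))/(1+665/28589) = 1867/2000 ≈ 0.933500
step 4 [4y] zero: DF = P = 183/200 ≈ 0.915000
step 5 [5y] zero: DF = P = 4367/5000 ≈ 0.873400

1 1 9659/10000
2 2 1919/2000
3 3 1867/2000
4 4 183/200
5 5 4367/5000
f(2y,3y) = ((1919/2000)/(1867/2000) − 1)/(1) = 52/1867 ≈ 2.7852%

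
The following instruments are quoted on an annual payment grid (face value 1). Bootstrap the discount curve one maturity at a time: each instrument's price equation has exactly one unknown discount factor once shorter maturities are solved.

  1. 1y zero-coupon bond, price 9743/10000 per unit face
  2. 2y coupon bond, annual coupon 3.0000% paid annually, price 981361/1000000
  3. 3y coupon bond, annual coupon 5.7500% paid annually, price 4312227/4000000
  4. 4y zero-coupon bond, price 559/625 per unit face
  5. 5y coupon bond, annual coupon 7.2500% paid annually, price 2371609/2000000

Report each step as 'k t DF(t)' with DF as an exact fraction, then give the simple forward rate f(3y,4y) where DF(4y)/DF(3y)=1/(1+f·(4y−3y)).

1 1 9743/10000
2 2 2311/2500
3 3 4581/5000
4 4 559/625
5 5 8549/10000
f(3y,4y) = ((4581/5000)/(559/625) − 1)/(1) = 109/4472 ≈ 2.4374%

step 1 [1y] zero: DF = P = 9743/10000 ≈ 0.974300
step 2 [2y] bond c/1=3/100: DF=(981361/1000000 − 3/100·(0.974300))/(1+3/100) = 2311/2500 ≈ 0.924400
step 3 [3y] bond c/1=23/400: DF=(4312227/4000000 − 23/400·(0.974300+0.924400))/(1+23/400) = 4581/5000 ≈ 0.916200
step 4 [4y] zero: DF = P = 559/625 ≈ 0.894400
step 5 [5y] bond c/1=29/400: DF=(2371609/2000000 − 29/400·(0.974300+0.924400+0.916200+0.894400))/(1+29/400) = 8549/10000 ≈ 0.854900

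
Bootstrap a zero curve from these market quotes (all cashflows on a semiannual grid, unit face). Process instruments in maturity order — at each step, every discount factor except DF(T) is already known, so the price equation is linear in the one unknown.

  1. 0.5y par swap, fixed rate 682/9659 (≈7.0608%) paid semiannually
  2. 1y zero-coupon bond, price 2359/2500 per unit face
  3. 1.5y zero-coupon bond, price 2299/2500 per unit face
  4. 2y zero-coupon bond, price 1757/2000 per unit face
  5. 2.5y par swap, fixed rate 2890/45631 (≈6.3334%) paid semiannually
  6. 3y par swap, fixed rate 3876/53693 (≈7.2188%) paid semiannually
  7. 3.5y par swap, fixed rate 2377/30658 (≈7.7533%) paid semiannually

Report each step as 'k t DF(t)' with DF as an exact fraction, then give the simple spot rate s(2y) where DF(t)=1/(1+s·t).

step 1 [0.5y] swap r/2=341/9659: DF=(1 − 341/9659·(0))/(1+341/9659) = 9659/10000 ≈ 0.965900
step 2 [1y] zero: DF = P = 2359/2500 ≈ 0.943600
step 3 [1.5y] zero: DF = P = 2299/2500 ≈ 0.919600
step 4 [2y] zero: DF = P = 1757/2000 ≈ 0.878500
step 5 [2.5y] swap r/2=1445/45631: DF=(1 − 1445/45631·(0.965900+0.943600+0.919600+0.878500))/(1+1445/45631) = 1711/2000 ≈ 0.855500
step 6 [3y] swap r/2=1938/53693: DF=(1 − 1938/53693·(0.965900+0.943600+0.919600+0.878500+0.855500))/(1+1938/53693) = 4031/5000 ≈ 0.806200
step 7 [3.5y] swap r/2=2377/61316: DF=(1 − 2377/61316·(0.965900+0.943600+0.919600+0.878500+0.855500+0.806200))/(1+2377/61316) = 7623/10000 ≈ 0.762300

1 1/2 9659/10000
2 1 2359/2500
3 3/2 2299/2500
4 2 1757/2000
5 5/2 1711/2000
6 3 4031/5000
7 7/2 7623/10000
s(2y) = (1/(1757/2000) − 1)/(2) = 243/3514 ≈ 6.9152%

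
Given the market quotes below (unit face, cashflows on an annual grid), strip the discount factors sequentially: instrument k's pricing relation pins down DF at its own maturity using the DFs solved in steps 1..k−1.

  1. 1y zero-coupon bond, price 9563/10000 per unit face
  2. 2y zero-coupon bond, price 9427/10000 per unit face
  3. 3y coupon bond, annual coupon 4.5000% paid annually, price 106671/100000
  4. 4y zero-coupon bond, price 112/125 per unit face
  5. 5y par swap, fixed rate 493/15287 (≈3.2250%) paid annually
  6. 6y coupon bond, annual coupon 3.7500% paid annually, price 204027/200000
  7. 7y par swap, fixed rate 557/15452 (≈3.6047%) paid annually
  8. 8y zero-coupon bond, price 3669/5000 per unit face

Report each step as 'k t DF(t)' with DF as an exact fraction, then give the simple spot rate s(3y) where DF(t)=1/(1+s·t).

1 1 9563/10000
2 2 9427/10000
3 3 939/1000
4 4 112/125
5 5 8521/10000
6 6 327/400
7 7 1943/2500
8 8 3669/5000
s(3y) = (1/(939/1000) − 1)/(3) = 61/2817 ≈ 2.1654%

step 1 [1y] zero: DF = P = 9563/10000 ≈ 0.956300
step 2 [2y] zero: DF = P = 9427/10000 ≈ 0.942700
step 3 [3y] bond c/1=9/200: DF=(106671/100000 − 9/200·(0.956300+0.942700))/(1+9/200) = 939/1000 ≈ 0.939000
step 4 [4y] zero: DF = P = 112/125 ≈ 0.896000
step 5 [5y] swap r/1=493/15287: DF=(1 − 493/15287·(0.956300+0.942700+0.939000+0.896000))/(1+493/15287) = 8521/10000 ≈ 0.852100
step 6 [6y] bond c/1=3/80: DF=(204027/200000 − 3/80·(0.956300+0.942700+0.939000+0.896000+0.852100))/(1+3/80) = 327/400 ≈ 0.817500
step 7 [7y] swap r/1=557/15452: DF=(1 − 557/15452·(0.956300+0.942700+0.939000+0.896000+0.852100+0.817500))/(1+557/15452) = 1943/2500 ≈ 0.777200
step 8 [8y] zero: DF = P = 3669/5000 ≈ 0.733800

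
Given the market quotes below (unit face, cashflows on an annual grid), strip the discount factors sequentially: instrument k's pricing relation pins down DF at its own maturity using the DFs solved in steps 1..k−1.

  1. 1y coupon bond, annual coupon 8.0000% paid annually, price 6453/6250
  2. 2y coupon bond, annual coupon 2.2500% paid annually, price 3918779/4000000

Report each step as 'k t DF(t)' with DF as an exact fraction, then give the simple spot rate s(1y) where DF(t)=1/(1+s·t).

1 1 239/250
2 2 9371/10000
s(1y) = (1/(239/250) − 1)/(1) = 11/239 ≈ 4.6025%

step 1 [1y] bond c/1=2/25: DF=(6453/6250 − 2/25·(0))/(1+2/25) = 239/250 ≈ 0.956000
step 2 [2y] bond c/1=9/400: DF=(3918779/4000000 − 9/400·(0.956000))/(1+9/400) = 9371/10000 ≈ 0.937100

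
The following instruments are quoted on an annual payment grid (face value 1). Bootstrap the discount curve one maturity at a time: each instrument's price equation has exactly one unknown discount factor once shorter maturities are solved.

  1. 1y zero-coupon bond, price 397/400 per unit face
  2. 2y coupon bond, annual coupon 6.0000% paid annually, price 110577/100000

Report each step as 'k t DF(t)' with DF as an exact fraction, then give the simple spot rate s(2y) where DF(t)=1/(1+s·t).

step 1 [1y] zero: DF = P = 397/400 ≈ 0.992500
step 2 [2y] bond c/1=3/50: DF=(110577/100000 − 3/50·(0.992500))/(1+3/50) = 987/1000 ≈ 0.987000

1 1 397/400
2 2 987/1000
s(2y) = (1/(987/1000) − 1)/(2) = 13/1974 ≈ 0.6586%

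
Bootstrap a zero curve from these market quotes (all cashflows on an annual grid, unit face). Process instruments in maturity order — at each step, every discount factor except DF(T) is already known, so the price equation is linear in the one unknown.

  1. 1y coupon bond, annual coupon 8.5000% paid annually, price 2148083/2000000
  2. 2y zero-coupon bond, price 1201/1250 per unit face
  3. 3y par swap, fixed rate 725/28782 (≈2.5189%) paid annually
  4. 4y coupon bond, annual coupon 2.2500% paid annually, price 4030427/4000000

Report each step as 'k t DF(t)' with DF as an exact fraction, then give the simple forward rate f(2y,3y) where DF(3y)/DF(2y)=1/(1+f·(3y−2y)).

1 1 9899/10000
2 2 1201/1250
3 3 371/400
4 4 9221/10000
f(2y,3y) = ((1201/1250)/(371/400) − 1)/(1) = 333/9275 ≈ 3.5903%

step 1 [1y] bond c/1=17/200: DF=(2148083/2000000 − 17/200·(0))/(1+17/200) = 9899/10000 ≈ 0.989900
step 2 [2y] zero: DF = P = 1201/1250 ≈ 0.960800
step 3 [3y] swap r/1=725/28782: DF=(1 − 725/28782·(0.989900+0.960800))/(1+725/28782) = 371/400 ≈ 0.927500
step 4 [4y] bond c/1=9/400: DF=(4030427/4000000 − 9/400·(0.989900+0.960800+0.927500))/(1+9/400) = 9221/10000 ≈ 0.922100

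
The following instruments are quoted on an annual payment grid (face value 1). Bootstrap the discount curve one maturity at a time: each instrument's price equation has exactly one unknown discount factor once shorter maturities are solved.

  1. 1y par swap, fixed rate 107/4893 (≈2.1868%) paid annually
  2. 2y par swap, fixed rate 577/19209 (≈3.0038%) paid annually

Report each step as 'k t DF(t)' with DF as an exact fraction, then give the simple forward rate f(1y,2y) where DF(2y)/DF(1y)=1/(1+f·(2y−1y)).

step 1 [1y] swap r/1=107/4893: DF=(1 − 107/4893·(0))/(1+107/4893) = 4893/5000 ≈ 0.978600
step 2 [2y] swap r/1=577/19209: DF=(1 − 577/19209·(0.978600))/(1+577/19209) = 9423/10000 ≈ 0.942300

1 1 4893/5000
2 2 9423/10000
f(1y,2y) = ((4893/5000)/(9423/10000) − 1)/(1) = 121/3141 ≈ 3.8523%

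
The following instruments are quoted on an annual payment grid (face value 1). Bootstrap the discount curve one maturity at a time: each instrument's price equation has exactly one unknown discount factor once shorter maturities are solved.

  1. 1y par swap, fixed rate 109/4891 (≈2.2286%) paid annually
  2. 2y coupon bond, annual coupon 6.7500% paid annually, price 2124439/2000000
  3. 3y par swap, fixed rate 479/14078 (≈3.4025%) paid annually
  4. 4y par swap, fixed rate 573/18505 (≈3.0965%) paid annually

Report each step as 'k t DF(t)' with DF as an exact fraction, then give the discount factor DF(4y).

step 1 [1y] swap r/1=109/4891: DF=(1 − 109/4891·(0))/(1+109/4891) = 4891/5000 ≈ 0.978200
step 2 [2y] bond c/1=27/400: DF=(2124439/2000000 − 27/400·(0.978200))/(1+27/400) = 2333/2500 ≈ 0.933200
step 3 [3y] swap r/1=479/14078: DF=(1 − 479/14078·(0.978200+0.933200))/(1+479/14078) = 4521/5000 ≈ 0.904200
step 4 [4y] swap r/1=573/18505: DF=(1 − 573/18505·(0.978200+0.933200+0.904200))/(1+573/18505) = 4427/5000 ≈ 0.885400

1 1 4891/5000
2 2 2333/2500
3 3 4521/5000
4 4 4427/5000
DF(4y) = 4427/5000 ≈ 0.885400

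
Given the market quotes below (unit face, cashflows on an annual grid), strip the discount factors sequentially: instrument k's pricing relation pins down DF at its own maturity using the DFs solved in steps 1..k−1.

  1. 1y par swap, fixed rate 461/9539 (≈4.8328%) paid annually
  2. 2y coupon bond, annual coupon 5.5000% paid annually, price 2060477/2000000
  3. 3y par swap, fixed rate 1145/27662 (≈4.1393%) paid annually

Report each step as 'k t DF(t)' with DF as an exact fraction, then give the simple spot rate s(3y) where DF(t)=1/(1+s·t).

step 1 [1y] swap r/1=461/9539: DF=(1 − 461/9539·(0))/(1+461/9539) = 9539/10000 ≈ 0.953900
step 2 [2y] bond c/1=11/200: DF=(2060477/2000000 − 11/200·(0.953900))/(1+11/200) = 2317/2500 ≈ 0.926800
step 3 [3y] swap r/1=1145/27662: DF=(1 − 1145/27662·(0.953900+0.926800))/(1+1145/27662) = 1771/2000 ≈ 0.885500

1 1 9539/10000
2 2 2317/2500
3 3 1771/2000
s(3y) = (1/(1771/2000) − 1)/(3) = 229/5313 ≈ 4.3102%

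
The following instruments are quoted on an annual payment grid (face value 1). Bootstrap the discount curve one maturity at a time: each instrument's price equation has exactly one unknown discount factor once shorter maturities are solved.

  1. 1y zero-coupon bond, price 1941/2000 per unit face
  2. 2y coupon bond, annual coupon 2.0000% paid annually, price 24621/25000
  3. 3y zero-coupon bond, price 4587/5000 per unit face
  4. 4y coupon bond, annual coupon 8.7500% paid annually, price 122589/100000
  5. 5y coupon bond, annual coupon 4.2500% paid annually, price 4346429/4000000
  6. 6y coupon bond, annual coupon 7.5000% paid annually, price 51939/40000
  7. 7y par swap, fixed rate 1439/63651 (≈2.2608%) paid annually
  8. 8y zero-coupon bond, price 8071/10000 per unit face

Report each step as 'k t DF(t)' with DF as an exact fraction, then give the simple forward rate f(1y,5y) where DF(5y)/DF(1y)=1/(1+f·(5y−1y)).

1 1 1941/2000
2 2 1893/2000
3 3 4587/5000
4 4 562/625
5 5 8901/10000
6 6 8853/10000
7 7 8561/10000
8 8 8071/10000
f(1y,5y) = ((1941/2000)/(8901/10000) − 1)/(4) = 67/2967 ≈ 2.2582%

step 1 [1y] zero: DF = P = 1941/2000 ≈ 0.970500
step 2 [2y] bond c/1=1/50: DF=(24621/25000 − 1/50·(0.970500))/(1+1/50) = 1893/2000 ≈ 0.946500
step 3 [3y] zero: DF = P = 4587/5000 ≈ 0.917400
step 4 [4y] bond c/1=7/80: DF=(122589/100000 − 7/80·(0.970500+0.946500+0.917400))/(1+7/80) = 562/625 ≈ 0.899200
step 5 [5y] bond c/1=17/400: DF=(4346429/4000000 − 17/400·(0.970500+0.946500+0.917400+0.899200))/(1+17/400) = 8901/10000 ≈ 0.890100
step 6 [6y] bond c/1=3/40: DF=(51939/40000 − 3/40·(0.970500+0.946500+0.917400+0.899200+0.890100))/(1+3/40) = 8853/10000 ≈ 0.885300
step 7 [7y] swap r/1=1439/63651: DF=(1 − 1439/63651·(0.970500+0.946500+0.917400+0.899200+0.890100+0.885300))/(1+1439/63651) = 8561/10000 ≈ 0.856100
step 8 [8y] zero: DF = P = 8071/10000 ≈ 0.807100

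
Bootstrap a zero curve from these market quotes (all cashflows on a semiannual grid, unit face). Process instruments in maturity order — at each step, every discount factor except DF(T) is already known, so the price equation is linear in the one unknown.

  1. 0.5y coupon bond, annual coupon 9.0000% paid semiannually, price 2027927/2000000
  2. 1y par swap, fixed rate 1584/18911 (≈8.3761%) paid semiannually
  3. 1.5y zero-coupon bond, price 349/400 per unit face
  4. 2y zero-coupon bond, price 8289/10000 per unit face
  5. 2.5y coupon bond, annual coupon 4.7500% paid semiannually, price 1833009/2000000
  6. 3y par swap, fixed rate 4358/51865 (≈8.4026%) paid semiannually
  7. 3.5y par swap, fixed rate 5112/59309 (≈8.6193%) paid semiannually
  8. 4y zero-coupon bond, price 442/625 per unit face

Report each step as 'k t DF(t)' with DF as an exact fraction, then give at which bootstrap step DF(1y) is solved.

1 1/2 9703/10000
2 1 1151/1250
3 3/2 349/400
4 2 8289/10000
5 5/2 8119/10000
6 3 7821/10000
7 7/2 1861/2500
8 4 442/625
DF(1y) is solved at step 2

step 1 [0.5y] bond c/2=9/200: DF=(2027927/2000000 − 9/200·(0))/(1+9/200) = 9703/10000 ≈ 0.970300
step 2 [1y] swap r/2=792/18911: DF=(1 − 792/18911·(0.970300))/(1+792/18911) = 1151/1250 ≈ 0.920800
step 3 [1.5y] zero: DF = P = 349/400 ≈ 0.872500
step 4 [2y] zero: DF = P = 8289/10000 ≈ 0.828900
step 5 [2.5y] bond c/2=19/800: DF=(1833009/2000000 − 19/800·(0.970300+0.920800+0.872500+0.828900))/(1+19/800) = 8119/10000 ≈ 0.811900
step 6 [3y] swap r/2=2179/51865: DF=(1 − 2179/51865·(0.970300+0.920800+0.872500+0.828900+0.811900))/(1+2179/51865) = 7821/10000 ≈ 0.782100
step 7 [3.5y] swap r/2=2556/59309: DF=(1 − 2556/59309·(0.970300+0.920800+0.872500+0.828900+0.811900+0.782100))/(1+2556/59309) = 1861/2500 ≈ 0.744400
step 8 [4y] zero: DF = P = 442/625 ≈ 0.707200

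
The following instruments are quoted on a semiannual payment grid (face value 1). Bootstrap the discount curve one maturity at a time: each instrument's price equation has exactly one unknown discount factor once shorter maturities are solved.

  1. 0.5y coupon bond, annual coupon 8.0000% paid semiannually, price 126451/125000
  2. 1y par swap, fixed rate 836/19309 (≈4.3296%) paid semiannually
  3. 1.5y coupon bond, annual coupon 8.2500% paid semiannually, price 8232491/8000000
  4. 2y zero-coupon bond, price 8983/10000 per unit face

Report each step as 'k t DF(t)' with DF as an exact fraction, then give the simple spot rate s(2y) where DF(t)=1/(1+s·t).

step 1 [0.5y] bond c/2=1/25: DF=(126451/125000 − 1/25·(0))/(1+1/25) = 9727/10000 ≈ 0.972700
step 2 [1y] swap r/2=418/19309: DF=(1 − 418/19309·(0.972700))/(1+418/19309) = 4791/5000 ≈ 0.958200
step 3 [1.5y] bond c/2=33/800: DF=(8232491/8000000 − 33/800·(0.972700+0.958200))/(1+33/800) = 4559/5000 ≈ 0.911800
step 4 [2y] zero: DF = P = 8983/10000 ≈ 0.898300

1 1/2 9727/10000
2 1 4791/5000
3 3/2 4559/5000
4 2 8983/10000
s(2y) = (1/(8983/10000) − 1)/(2) = 1017/17966 ≈ 5.6607%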